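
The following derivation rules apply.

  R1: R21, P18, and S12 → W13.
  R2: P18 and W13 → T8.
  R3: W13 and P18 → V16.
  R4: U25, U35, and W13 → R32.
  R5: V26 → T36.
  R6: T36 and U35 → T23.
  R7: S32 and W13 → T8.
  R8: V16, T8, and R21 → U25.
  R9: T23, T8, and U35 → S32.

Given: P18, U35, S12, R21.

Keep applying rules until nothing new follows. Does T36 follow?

No

T36 would need V26 (R5), but V26 is never established.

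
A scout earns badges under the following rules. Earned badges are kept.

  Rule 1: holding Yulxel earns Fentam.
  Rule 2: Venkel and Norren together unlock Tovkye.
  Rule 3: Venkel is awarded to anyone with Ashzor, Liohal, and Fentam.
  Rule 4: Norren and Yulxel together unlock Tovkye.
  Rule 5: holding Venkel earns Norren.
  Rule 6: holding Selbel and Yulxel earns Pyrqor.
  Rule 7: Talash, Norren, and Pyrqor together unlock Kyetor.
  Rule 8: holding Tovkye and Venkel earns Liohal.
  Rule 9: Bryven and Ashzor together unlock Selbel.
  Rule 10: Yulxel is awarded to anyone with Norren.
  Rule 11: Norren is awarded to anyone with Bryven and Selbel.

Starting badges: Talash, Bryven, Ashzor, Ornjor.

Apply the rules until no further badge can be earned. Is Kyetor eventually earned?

Yes

With Bryven and Ashzor, Selbel is earned (Rule 9).
With Bryven and Selbel, Norren is earned (Rule 11).
With Norren, Yulxel is earned (Rule 10).
With Selbel and Yulxel, Pyrqor is earned (Rule 6).
With Talash, Norren, and Pyrqor, Kyetor is earned (Rule 7).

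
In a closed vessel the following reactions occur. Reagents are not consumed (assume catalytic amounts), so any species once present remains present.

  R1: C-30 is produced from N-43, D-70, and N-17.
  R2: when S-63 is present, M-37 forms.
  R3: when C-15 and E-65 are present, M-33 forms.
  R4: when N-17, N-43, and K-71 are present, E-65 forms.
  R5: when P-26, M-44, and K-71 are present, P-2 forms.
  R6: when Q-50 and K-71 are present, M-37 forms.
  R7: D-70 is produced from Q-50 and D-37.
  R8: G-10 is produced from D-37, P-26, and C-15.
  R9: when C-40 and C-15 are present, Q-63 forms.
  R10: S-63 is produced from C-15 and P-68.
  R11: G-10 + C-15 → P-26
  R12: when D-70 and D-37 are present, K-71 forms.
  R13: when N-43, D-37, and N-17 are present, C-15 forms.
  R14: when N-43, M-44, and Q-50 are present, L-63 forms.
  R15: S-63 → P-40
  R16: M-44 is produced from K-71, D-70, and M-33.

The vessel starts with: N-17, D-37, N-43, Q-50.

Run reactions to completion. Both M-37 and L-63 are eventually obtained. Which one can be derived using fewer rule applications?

M-37: Q-50 and D-37 present → D-70 forms (R7). D-70 and D-37 present → K-71 forms (R12). Q-50 and K-71 present → M-37 forms (R6). [3 rule applications]
L-63: Q-50 and D-37 present → D-70 forms (R7). N-43, D-37, and N-17 present → C-15 forms (R13). D-70 and D-37 present → K-71 forms (R12). N-17, N-43, and K-71 present → E-65 forms (R4). C-15 and E-65 present → M-33 forms (R3). K-71, D-70, and M-33 present → M-44 forms (R16). N-43, M-44, and Q-50 present → L-63 forms (R14). [7 rule applications]
M-37 needs fewer.

M-37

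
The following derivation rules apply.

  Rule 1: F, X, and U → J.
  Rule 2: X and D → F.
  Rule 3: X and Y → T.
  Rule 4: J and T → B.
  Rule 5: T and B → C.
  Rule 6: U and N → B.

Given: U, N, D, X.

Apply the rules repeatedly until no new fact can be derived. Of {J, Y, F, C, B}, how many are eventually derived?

U and N hold, so B follows (Rule 6).
X and D hold, so F follows (Rule 2).
F, X, and U hold, so J follows (Rule 1).
J: reached.
No rule produces Y, and it is not given.
F: reached.
C would need T and B (Rule 5), but T is never established.
B: reached.
Reached: J, F, and B — 3 of the 5.

3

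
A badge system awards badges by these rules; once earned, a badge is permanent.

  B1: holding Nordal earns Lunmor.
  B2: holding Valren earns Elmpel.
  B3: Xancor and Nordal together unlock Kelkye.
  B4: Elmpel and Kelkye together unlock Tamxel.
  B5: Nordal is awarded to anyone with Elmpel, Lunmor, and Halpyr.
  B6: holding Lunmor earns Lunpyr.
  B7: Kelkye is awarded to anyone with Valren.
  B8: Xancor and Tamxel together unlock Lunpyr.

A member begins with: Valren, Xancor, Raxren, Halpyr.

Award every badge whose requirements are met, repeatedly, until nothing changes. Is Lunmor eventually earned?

Lunmor would need Nordal (B1), but Nordal is never earned.

No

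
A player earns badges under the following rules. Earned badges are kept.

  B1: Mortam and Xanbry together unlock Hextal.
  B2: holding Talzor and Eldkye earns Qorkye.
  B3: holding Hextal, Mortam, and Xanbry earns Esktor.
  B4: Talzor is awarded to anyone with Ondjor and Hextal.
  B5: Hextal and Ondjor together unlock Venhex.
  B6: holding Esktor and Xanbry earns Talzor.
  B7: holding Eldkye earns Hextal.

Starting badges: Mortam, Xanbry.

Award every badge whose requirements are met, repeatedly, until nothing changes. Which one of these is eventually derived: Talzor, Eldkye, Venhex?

With Mortam and Xanbry, Hextal is earned (B1).
With Hextal, Mortam, and Xanbry, Esktor is earned (B3).
With Esktor and Xanbry, Talzor is earned (B6).
No rule produces Eldkye, and it is not given. Venhex would need Hextal and Ondjor (B5), but Ondjor is never earned.

Talzor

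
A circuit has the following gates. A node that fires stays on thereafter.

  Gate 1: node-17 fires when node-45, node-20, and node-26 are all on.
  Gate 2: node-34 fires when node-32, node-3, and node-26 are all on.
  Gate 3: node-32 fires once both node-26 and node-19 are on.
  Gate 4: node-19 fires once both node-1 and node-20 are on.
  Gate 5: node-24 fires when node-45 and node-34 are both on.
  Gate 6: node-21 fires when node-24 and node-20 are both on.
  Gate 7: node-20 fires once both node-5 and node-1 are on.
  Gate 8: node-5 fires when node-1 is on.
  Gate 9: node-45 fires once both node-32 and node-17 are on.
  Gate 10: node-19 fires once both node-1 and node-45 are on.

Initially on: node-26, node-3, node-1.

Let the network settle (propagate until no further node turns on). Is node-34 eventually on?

node-1 is on, so node-5 fires (Gate 8).
Gate 7: node-5 and node-1 on → node-20 on.
Gate 4: node-1 and node-20 on → node-19 on.
node-26 and node-19 are on, so node-32 fires (Gate 3).
Gate 2: node-32, node-3, and node-26 on → node-34 on.

Yes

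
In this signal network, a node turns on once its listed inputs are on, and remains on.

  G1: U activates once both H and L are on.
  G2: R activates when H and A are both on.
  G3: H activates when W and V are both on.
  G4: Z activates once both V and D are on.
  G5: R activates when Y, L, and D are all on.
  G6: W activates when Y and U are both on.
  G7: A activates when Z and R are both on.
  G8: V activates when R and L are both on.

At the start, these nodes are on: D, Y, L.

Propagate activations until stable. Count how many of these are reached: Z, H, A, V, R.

G5: Y, L, and D on → R on.
G8: R and L on → V on.
G4: V and D on → Z on.
Z and R are on, so A activates (G7).
Z: reached.
H would need W and V (G3), but W never turns on.
A: reached.
V: reached.
R: reached.
Reached: Z, A, V, and R — 4 of the 5.

4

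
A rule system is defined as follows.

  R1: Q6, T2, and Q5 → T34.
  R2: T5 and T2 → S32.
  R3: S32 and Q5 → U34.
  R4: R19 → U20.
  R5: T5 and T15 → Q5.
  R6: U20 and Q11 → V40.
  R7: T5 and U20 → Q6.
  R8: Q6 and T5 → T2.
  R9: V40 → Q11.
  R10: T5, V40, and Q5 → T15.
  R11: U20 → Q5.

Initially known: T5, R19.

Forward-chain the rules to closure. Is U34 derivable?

From R19, R4 gives U20.
U20 holds, so Q5 follows (R11).
From T5 and U20, R7 gives Q6.
From Q6 and T5, R8 gives T2.
T5 and T2 hold, so S32 follows (R2).
From S32 and Q5, R3 gives U34.

Yes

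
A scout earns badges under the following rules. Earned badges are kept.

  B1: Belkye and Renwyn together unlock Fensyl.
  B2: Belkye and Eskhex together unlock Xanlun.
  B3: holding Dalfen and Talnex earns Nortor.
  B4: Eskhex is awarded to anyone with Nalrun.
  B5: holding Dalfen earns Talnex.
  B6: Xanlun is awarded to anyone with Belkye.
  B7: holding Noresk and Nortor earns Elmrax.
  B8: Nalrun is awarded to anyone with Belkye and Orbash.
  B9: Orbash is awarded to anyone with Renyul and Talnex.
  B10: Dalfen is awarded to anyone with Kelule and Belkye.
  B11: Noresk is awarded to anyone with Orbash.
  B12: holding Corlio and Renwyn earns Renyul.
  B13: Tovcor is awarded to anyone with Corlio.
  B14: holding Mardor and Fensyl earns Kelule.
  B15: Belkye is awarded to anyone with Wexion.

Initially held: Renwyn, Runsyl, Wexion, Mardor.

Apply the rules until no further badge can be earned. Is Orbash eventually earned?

Orbash would need Renyul and Talnex (B9), but Renyul is never earned.

No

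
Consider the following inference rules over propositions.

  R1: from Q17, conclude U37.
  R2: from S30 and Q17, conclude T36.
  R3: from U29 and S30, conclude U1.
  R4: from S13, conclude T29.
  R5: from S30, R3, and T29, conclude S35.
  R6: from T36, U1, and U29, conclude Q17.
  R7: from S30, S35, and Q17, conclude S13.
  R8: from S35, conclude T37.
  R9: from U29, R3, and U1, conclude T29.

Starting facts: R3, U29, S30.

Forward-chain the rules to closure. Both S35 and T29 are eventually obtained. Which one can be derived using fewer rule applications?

T29: From U29 and S30, R3 gives U1. From U29, R3, and U1, R9 gives T29. [2 rule applications]
S35: From U29 and S30, R3 gives U1. U29, R3, and U1 hold, so T29 follows (R9). From S30, R3, and T29, R5 gives S35. [3 rule applications]
T29 needs fewer.

T29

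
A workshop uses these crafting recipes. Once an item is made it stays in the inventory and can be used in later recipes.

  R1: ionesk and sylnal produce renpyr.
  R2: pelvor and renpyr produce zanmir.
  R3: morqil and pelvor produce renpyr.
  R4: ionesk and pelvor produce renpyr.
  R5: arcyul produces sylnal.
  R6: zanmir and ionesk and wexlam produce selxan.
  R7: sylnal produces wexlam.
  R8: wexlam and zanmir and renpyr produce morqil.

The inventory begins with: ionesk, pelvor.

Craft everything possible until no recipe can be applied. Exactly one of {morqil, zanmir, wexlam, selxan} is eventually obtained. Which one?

zanmir

Using R4, ionesk and pelvor make renpyr.
pelvor and renpyr → zanmir (R2).
wexlam would need sylnal (R7), but sylnal is never obtained. morqil would need wexlam, zanmir, and renpyr (R8), but wexlam is never obtained. selxan would need zanmir, ionesk, and wexlam (R6), but wexlam is never obtained.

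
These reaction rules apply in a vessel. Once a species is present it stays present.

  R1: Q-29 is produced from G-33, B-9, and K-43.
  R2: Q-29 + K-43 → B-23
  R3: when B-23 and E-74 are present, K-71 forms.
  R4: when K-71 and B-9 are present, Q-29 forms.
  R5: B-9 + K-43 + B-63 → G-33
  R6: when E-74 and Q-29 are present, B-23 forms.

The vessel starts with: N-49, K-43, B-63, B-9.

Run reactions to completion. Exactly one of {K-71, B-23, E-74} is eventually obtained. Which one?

B-9, K-43, and B-63 present → G-33 forms (R5).
G-33, B-9, and K-43 present → Q-29 forms (R1).
Q-29 and K-43 present → B-23 forms (R2).
K-71 would need B-23 and E-74 (R3), but E-74 never forms. No rule produces E-74, and it is not given.

B-23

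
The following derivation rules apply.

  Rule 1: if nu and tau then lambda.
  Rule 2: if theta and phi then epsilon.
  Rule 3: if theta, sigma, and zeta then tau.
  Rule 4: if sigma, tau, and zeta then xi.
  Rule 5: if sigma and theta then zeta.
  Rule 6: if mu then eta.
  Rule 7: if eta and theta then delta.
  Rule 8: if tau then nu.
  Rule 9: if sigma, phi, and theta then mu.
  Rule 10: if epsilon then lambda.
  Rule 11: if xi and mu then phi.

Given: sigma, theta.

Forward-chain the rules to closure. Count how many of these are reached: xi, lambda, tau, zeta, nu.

sigma and theta hold, so zeta follows (Rule 5).
From theta, sigma, and zeta, Rule 3 gives tau.
From sigma, tau, and zeta, Rule 4 gives xi.
tau holds, so nu follows (Rule 8).
nu and tau hold, so lambda follows (Rule 1).
xi: reached.
lambda: reached.
tau: reached.
zeta: reached.
nu: reached.
All 5 are reached.

5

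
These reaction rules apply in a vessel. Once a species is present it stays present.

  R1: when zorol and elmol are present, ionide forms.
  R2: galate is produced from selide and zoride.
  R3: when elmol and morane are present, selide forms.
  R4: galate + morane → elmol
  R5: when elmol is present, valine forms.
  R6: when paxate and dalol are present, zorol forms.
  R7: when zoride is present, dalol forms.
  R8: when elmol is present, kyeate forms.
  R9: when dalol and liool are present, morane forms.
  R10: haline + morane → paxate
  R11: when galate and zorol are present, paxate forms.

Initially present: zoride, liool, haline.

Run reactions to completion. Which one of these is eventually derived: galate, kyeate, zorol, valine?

zoride present → dalol forms (R7).
dalol and liool present → morane forms (R9).
haline and morane present → paxate forms (R10).
paxate and dalol present → zorol forms (R6).
valine would need elmol (R5), but elmol never forms. galate would need selide and zoride (R2), but selide never forms. kyeate would need elmol (R8), but elmol never forms.

zorol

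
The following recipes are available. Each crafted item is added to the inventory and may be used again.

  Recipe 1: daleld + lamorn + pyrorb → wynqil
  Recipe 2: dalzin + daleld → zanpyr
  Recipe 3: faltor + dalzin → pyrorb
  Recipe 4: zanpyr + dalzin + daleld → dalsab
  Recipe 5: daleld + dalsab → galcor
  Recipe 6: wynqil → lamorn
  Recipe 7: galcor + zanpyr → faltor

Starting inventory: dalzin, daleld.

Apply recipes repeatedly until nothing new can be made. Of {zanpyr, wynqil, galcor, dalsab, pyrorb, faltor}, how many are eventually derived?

Using Recipe 2, dalzin and daleld make zanpyr.
Using Recipe 4, zanpyr, dalzin, and daleld make dalsab.
Using Recipe 5, daleld and dalsab make galcor.
Using Recipe 7, galcor and zanpyr make faltor.
faltor + dalzin → pyrorb (Recipe 3).
zanpyr: reached.
wynqil would need daleld, lamorn, and pyrorb (Recipe 1), but lamorn is never obtained.
galcor: reached.
dalsab: reached.
pyrorb: reached.
faltor: reached.
Reached: zanpyr, galcor, dalsab, pyrorb, and faltor — 5 of the 6.

5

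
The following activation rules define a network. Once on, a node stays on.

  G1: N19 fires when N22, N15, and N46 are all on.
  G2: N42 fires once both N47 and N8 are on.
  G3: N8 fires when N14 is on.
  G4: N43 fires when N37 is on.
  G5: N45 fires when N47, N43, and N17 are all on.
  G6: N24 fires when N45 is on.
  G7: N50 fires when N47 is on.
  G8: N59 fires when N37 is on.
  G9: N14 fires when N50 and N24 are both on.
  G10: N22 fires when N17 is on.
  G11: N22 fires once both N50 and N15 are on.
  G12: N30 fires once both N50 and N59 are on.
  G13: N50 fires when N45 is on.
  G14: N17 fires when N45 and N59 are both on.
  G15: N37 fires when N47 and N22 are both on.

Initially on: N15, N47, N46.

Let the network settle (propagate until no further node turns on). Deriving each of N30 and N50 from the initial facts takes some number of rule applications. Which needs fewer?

N50

N50: G7: N47 on → N50 on. [1 rule application]
N30: N47 is on, so N50 fires (G7). N50 and N15 are on, so N22 fires (G11). N47 and N22 are on, so N37 fires (G15). N37 is on, so N59 fires (G8). N50 and N59 are on, so N30 fires (G12). [5 rule applications]
N50 needs fewer.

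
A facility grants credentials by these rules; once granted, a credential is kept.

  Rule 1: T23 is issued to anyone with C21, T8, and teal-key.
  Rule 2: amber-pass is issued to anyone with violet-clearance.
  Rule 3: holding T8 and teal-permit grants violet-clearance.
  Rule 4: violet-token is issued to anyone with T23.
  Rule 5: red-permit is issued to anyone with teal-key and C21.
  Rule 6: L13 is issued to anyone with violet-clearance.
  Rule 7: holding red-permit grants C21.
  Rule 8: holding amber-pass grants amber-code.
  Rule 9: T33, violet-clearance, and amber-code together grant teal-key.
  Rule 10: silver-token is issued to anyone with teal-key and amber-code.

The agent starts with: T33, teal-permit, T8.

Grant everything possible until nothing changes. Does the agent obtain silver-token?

Yes

Holding T8 and teal-permit grants violet-clearance (Rule 3).
Holding violet-clearance grants amber-pass (Rule 2).
Holding amber-pass grants amber-code (Rule 8).
Holding T33, violet-clearance, and amber-code grants teal-key (Rule 9).
Holding teal-key and amber-code grants silver-token (Rule 10).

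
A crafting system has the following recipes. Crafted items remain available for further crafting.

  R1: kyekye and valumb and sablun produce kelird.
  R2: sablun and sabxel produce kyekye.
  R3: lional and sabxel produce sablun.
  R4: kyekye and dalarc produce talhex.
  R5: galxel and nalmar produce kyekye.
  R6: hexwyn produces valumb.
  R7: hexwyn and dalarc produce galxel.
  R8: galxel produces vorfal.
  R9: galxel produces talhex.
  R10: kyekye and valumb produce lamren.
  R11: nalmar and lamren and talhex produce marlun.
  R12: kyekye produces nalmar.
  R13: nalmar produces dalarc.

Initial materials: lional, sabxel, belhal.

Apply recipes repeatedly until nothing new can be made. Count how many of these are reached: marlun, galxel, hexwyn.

0

marlun would need nalmar, lamren, and talhex (R11), but lamren is never obtained.
galxel would need hexwyn and dalarc (R7), but hexwyn is never obtained.
No rule produces hexwyn, and it is not given.
None of the 3 are reached.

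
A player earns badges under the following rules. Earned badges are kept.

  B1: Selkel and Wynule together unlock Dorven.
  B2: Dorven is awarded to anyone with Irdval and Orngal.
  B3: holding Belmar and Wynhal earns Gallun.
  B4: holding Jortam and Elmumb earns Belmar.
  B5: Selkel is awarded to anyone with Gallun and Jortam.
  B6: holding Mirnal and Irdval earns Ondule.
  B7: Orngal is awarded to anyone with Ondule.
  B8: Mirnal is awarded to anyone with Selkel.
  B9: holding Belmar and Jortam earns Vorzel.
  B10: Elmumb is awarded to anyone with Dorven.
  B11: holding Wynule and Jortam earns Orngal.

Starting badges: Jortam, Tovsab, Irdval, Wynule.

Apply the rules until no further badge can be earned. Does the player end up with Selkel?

No

Selkel would need Gallun and Jortam (B5), but Gallun is never earned.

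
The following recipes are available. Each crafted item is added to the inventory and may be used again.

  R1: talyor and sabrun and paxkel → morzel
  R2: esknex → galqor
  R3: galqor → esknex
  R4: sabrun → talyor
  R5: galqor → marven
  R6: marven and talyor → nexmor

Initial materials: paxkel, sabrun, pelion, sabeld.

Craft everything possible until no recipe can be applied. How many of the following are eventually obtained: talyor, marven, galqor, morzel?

2

sabrun → talyor (R4).
talyor and sabrun and paxkel → morzel (R1).
talyor: reached.
marven would need galqor (R5), but galqor is never obtained.
galqor would need esknex (R2), but esknex is never obtained.
morzel: reached.
Reached: talyor and morzel — 2 of the 4.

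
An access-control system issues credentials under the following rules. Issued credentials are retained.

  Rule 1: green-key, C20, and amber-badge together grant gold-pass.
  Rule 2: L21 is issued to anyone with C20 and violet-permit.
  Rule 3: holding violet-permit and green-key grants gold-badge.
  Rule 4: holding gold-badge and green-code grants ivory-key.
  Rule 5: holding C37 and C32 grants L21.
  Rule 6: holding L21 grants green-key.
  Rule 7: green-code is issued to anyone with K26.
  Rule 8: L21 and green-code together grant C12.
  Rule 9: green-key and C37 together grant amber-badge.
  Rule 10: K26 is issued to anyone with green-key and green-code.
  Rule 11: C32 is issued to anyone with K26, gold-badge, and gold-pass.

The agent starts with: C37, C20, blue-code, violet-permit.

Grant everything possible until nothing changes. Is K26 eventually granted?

K26 would need green-key and green-code (Rule 10), but green-code is never granted.

No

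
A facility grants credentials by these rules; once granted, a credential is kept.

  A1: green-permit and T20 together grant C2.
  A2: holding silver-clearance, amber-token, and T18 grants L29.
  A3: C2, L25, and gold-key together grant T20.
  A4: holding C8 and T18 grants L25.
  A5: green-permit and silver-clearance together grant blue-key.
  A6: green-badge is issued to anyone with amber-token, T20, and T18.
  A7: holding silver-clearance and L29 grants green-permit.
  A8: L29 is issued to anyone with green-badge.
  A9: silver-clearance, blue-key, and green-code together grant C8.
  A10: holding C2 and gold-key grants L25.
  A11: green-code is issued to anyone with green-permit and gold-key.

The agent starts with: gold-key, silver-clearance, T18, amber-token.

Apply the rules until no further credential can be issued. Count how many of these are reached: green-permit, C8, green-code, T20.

Holding silver-clearance, amber-token, and T18 grants L29 (A2).
Holding silver-clearance and L29 grants green-permit (A7).
Holding green-permit and silver-clearance grants blue-key (A5).
Holding green-permit and gold-key grants green-code (A11).
Holding silver-clearance, blue-key, and green-code grants C8 (A9).
green-permit: reached.
C8: reached.
green-code: reached.
T20 would need C2, L25, and gold-key (A3), but C2 is never granted.
Reached: green-permit, C8, and green-code — 3 of the 4.

3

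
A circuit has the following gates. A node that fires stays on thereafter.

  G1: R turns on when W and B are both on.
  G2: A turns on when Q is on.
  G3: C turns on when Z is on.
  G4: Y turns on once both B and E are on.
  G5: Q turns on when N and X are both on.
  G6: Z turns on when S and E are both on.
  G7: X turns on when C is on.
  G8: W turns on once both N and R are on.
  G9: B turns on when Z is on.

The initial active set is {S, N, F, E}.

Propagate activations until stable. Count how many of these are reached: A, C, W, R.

S and E are on, so Z turns on (G6).
G3: Z on → C on.
C is on, so X turns on (G7).
G5: N and X on → Q on.
Q is on, so A turns on (G2).
A: reached.
C: reached.
W would need N and R (G8), but R never turns on.
R would need W and B (G1), but W never turns on.
Reached: A and C — 2 of the 4.

2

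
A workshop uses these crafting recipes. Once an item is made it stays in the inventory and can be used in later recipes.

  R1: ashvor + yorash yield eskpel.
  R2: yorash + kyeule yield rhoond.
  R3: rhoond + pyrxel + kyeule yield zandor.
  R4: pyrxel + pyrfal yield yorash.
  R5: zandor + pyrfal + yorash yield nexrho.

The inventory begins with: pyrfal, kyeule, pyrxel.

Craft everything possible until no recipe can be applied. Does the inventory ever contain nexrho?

Yes

pyrxel + pyrfal → yorash (R4).
Using R2, yorash and kyeule make rhoond.
rhoond + pyrxel + kyeule → zandor (R3).
Using R5, zandor, pyrfal, and yorash make nexrho.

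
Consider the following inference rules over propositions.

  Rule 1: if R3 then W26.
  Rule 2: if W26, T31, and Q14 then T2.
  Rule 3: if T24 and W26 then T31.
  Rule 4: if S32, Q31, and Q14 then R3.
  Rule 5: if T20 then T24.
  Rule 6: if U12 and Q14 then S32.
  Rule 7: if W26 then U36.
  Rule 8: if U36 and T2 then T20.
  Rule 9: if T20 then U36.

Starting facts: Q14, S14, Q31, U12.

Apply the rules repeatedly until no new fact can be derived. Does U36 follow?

From U12 and Q14, Rule 6 gives S32.
S32, Q31, and Q14 hold, so R3 follows (Rule 4).
R3 holds, so W26 follows (Rule 1).
From W26, Rule 7 gives U36.

Yes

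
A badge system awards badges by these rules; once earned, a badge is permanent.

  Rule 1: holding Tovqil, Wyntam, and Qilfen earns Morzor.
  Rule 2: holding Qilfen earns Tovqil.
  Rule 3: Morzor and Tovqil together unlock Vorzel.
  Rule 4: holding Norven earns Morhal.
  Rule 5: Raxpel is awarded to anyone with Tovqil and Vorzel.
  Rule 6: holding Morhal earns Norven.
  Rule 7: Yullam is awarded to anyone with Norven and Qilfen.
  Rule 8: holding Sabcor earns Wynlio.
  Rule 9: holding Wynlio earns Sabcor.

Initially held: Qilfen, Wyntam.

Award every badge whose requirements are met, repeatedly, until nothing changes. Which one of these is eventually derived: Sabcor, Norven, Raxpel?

With Qilfen, Tovqil is earned (Rule 2).
With Tovqil, Wyntam, and Qilfen, Morzor is earned (Rule 1).
With Morzor and Tovqil, Vorzel is earned (Rule 3).
With Tovqil and Vorzel, Raxpel is earned (Rule 5).
Sabcor would need Wynlio (Rule 9), but Wynlio is never earned. Norven would need Morhal (Rule 6), but Morhal is never earned.

Raxpel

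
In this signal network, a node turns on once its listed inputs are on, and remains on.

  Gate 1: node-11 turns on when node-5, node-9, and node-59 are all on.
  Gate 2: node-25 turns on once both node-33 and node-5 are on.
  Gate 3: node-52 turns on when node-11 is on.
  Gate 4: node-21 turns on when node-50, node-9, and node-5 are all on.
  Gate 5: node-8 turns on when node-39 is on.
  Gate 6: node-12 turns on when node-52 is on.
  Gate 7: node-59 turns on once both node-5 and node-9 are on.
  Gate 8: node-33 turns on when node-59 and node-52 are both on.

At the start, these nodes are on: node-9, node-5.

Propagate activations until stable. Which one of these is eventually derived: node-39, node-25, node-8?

Gate 7: node-5 and node-9 on → node-59 on.
node-5, node-9, and node-59 are on, so node-11 turns on (Gate 1).
Gate 3: node-11 on → node-52 on.
Gate 8: node-59 and node-52 on → node-33 on.
node-33 and node-5 are on, so node-25 turns on (Gate 2).
No rule produces node-39, and it is not given. node-8 would need node-39 (Gate 5), but node-39 never turns on.

node-25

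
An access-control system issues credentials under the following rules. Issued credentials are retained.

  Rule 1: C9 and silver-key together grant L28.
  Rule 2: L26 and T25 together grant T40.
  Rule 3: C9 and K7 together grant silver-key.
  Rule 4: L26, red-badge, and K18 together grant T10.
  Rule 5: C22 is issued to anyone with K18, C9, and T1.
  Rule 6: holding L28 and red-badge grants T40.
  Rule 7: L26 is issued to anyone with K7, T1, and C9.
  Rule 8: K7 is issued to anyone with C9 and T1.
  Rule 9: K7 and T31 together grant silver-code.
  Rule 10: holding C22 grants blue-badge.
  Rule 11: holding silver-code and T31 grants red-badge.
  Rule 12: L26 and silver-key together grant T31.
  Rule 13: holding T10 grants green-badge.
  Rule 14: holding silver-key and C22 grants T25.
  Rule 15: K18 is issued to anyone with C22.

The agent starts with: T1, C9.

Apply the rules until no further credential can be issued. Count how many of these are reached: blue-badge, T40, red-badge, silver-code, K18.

Holding C9 and T1 grants K7 (Rule 8).
Holding K7, T1, and C9 grants L26 (Rule 7).
Holding C9 and K7 grants silver-key (Rule 3).
Holding L26 and silver-key grants T31 (Rule 12).
Holding C9 and silver-key grants L28 (Rule 1).
Holding K7 and T31 grants silver-code (Rule 9).
Holding silver-code and T31 grants red-badge (Rule 11).
Holding L28 and red-badge grants T40 (Rule 6).
blue-badge would need C22 (Rule 10), but C22 is never granted.
T40: reached.
red-badge: reached.
silver-code: reached.
K18 would need C22 (Rule 15), but C22 is never granted.
Reached: T40, red-badge, and silver-code — 3 of the 5.

3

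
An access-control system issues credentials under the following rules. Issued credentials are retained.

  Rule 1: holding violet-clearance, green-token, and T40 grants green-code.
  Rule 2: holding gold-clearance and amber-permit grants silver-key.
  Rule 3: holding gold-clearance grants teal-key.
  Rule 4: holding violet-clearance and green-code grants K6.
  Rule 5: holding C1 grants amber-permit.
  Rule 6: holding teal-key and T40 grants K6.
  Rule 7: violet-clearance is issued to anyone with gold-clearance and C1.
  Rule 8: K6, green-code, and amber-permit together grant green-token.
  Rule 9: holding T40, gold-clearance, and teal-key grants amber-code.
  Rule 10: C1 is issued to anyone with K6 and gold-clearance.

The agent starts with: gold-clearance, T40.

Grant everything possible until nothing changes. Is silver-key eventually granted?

Holding gold-clearance grants teal-key (Rule 3).
Holding teal-key and T40 grants K6 (Rule 6).
Holding K6 and gold-clearance grants C1 (Rule 10).
Holding C1 grants amber-permit (Rule 5).
Holding gold-clearance and amber-permit grants silver-key (Rule 2).

Yes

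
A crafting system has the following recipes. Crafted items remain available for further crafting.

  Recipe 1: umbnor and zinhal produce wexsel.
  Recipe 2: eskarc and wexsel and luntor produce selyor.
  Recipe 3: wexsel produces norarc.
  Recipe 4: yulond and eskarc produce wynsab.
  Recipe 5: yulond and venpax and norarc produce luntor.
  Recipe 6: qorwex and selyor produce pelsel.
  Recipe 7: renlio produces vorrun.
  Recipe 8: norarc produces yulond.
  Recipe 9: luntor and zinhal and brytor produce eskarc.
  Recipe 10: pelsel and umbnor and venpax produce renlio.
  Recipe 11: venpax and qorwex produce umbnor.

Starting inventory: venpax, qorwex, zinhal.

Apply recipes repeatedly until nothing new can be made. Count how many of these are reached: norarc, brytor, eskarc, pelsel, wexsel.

2

Using Recipe 11, venpax and qorwex make umbnor.
Using Recipe 1, umbnor and zinhal make wexsel.
wexsel → norarc (Recipe 3).
norarc: reached.
No rule produces brytor, and it is not given.
eskarc would need luntor, zinhal, and brytor (Recipe 9), but brytor is never obtained.
pelsel would need qorwex and selyor (Recipe 6), but selyor is never obtained.
wexsel: reached.
Reached: norarc and wexsel — 2 of the 5.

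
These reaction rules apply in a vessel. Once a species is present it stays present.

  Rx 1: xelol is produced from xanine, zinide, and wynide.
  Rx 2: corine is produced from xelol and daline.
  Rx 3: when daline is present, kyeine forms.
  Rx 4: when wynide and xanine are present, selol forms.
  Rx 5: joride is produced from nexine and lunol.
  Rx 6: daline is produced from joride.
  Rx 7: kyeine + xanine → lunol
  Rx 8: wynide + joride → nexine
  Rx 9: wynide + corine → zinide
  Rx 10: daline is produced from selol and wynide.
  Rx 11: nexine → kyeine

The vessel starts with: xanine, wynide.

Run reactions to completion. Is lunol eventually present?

Yes

wynide and xanine present → selol forms (Rx 4).
selol and wynide present → daline forms (Rx 10).
daline present → kyeine forms (Rx 3).
kyeine and xanine present → lunol forms (Rx 7).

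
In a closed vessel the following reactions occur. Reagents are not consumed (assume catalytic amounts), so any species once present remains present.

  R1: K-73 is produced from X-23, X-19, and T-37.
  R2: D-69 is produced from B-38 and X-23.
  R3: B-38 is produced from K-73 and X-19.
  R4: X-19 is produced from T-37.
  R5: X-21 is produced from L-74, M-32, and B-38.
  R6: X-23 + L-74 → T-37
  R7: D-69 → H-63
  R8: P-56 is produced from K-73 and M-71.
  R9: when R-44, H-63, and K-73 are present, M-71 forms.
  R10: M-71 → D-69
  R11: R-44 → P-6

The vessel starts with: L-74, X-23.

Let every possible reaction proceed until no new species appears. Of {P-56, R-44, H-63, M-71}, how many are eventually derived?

1

X-23 and L-74 present → T-37 forms (R6).
T-37 present → X-19 forms (R4).
X-23, X-19, and T-37 present → K-73 forms (R1).
K-73 and X-19 present → B-38 forms (R3).
B-38 and X-23 present → D-69 forms (R2).
D-69 present → H-63 forms (R7).
P-56 would need K-73 and M-71 (R8), but M-71 never forms.
No rule produces R-44, and it is not given.
H-63: reached.
M-71 would need R-44, H-63, and K-73 (R9), but R-44 never forms.
Reached: H-63 — 1 of the 4.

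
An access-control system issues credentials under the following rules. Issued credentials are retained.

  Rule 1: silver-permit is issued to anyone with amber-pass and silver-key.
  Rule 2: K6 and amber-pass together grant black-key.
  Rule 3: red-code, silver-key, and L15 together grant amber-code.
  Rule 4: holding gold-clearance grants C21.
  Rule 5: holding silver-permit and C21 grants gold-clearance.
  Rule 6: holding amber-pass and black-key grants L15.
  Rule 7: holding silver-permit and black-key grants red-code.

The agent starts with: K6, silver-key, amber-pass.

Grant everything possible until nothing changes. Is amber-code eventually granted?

Yes

Holding K6 and amber-pass grants black-key (Rule 2).
Holding amber-pass and silver-key grants silver-permit (Rule 1).
Holding silver-permit and black-key grants red-code (Rule 7).
Holding amber-pass and black-key grants L15 (Rule 6).
Holding red-code, silver-key, and L15 grants amber-code (Rule 3).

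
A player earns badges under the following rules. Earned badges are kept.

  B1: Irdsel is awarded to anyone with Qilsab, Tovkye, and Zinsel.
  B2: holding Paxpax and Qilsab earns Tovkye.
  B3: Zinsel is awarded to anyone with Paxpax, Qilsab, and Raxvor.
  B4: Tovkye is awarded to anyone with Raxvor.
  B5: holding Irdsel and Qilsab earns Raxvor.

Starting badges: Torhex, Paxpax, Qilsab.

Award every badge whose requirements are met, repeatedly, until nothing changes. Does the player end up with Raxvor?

No

Raxvor would need Irdsel and Qilsab (B5), but Irdsel is never earned.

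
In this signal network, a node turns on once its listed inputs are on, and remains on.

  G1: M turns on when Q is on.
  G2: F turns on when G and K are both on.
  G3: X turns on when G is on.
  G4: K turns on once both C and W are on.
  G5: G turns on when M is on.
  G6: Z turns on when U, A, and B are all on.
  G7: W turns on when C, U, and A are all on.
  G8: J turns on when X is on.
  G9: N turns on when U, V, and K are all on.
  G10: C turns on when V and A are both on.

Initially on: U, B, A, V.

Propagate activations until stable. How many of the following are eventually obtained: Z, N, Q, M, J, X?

G6: U, A, and B on → Z on.
V and A are on, so C turns on (G10).
G7: C, U, and A on → W on.
G4: C and W on → K on.
G9: U, V, and K on → N on.
Z: reached.
N: reached.
No rule produces Q, and it is not given.
M would need Q (G1), but Q never turns on.
J would need X (G8), but X never turns on.
X would need G (G3), but G never turns on.
Reached: Z and N — 2 of the 6.

2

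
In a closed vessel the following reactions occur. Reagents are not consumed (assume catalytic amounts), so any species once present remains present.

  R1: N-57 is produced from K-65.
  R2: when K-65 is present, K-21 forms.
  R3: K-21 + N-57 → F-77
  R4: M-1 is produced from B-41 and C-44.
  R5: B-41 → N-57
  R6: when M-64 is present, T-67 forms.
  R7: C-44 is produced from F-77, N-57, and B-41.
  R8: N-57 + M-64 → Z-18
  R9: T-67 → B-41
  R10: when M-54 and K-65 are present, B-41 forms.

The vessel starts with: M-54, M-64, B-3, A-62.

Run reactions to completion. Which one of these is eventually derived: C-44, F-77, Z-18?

Z-18

M-64 present → T-67 forms (R6).
T-67 present → B-41 forms (R9).
B-41 present → N-57 forms (R5).
N-57 and M-64 present → Z-18 forms (R8).
F-77 would need K-21 and N-57 (R3), but K-21 never forms. C-44 would need F-77, N-57, and B-41 (R7), but F-77 never forms.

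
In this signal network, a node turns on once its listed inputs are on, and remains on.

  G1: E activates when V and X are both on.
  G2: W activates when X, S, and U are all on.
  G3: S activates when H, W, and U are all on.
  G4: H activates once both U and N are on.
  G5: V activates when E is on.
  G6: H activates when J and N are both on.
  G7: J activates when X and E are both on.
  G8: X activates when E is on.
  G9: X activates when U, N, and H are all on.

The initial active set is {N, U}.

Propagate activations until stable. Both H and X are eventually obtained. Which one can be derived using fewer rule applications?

H

H: U and N are on, so H activates (G4). [1 rule application]
X: U and N are on, so H activates (G4). U, N, and H are on, so X activates (G9). [2 rule applications]
H needs fewer.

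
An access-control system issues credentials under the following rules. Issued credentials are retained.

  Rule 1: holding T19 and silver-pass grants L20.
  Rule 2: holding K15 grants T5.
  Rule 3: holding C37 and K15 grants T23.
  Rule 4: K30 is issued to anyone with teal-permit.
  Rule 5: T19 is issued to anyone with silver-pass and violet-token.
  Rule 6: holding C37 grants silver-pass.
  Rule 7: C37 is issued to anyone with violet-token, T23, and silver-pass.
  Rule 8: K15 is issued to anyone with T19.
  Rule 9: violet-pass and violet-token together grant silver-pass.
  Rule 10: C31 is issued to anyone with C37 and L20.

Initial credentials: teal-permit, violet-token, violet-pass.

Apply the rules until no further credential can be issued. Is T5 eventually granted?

Yes

Holding violet-pass and violet-token grants silver-pass (Rule 9).
Holding silver-pass and violet-token grants T19 (Rule 5).
Holding T19 grants K15 (Rule 8).
Holding K15 grants T5 (Rule 2).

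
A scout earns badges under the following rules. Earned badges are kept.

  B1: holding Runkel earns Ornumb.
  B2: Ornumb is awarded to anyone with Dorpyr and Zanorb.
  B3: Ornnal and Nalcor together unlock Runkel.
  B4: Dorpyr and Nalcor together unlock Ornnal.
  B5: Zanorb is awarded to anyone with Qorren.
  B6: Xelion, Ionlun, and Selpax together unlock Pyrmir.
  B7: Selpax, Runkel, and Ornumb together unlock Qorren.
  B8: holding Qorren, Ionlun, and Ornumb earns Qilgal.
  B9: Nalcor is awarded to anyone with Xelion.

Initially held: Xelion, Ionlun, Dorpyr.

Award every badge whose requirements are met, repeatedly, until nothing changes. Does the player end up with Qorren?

No

Qorren would need Selpax, Runkel, and Ornumb (B7), but Selpax is never earned.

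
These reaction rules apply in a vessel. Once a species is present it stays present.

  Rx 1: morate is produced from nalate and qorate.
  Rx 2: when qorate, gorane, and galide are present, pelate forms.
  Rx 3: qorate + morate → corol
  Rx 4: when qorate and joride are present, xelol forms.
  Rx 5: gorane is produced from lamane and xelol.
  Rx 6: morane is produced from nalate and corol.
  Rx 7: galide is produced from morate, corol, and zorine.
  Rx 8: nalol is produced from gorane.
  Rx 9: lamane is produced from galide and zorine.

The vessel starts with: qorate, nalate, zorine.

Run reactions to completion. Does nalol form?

nalol would need gorane (Rx 8), but gorane never forms.

No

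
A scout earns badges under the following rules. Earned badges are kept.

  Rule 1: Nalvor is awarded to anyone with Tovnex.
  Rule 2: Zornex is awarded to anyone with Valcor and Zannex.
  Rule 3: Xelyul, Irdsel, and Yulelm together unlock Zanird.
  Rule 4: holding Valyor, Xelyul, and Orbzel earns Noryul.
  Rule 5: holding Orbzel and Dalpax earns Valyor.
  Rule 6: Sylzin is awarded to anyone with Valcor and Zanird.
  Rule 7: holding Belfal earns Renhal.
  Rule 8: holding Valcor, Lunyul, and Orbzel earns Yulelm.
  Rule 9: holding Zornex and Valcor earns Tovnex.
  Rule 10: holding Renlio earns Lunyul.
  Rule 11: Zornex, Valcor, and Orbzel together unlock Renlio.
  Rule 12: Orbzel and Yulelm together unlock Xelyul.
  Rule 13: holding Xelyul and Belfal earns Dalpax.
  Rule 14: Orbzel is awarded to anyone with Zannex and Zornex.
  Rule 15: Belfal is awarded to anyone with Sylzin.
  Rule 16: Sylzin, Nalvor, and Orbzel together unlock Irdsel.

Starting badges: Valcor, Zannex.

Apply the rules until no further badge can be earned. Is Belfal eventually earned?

No

Belfal would need Sylzin (Rule 15), but Sylzin is never earned.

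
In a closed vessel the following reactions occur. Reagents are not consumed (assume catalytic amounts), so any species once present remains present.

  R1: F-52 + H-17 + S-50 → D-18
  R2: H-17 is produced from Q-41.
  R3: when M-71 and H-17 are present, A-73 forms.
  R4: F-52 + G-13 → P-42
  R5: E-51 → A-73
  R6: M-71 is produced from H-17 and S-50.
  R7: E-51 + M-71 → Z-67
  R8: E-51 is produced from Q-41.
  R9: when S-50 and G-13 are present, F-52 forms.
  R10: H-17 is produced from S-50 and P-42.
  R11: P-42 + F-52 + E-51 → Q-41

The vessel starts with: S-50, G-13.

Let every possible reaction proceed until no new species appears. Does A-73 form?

Yes

S-50 and G-13 present → F-52 forms (R9).
F-52 and G-13 present → P-42 forms (R4).
S-50 and P-42 present → H-17 forms (R10).
H-17 and S-50 present → M-71 forms (R6).
M-71 and H-17 present → A-73 forms (R3).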